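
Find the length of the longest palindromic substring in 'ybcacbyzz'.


Scanning 'ybcacbyzz' for palindromic substrings.
Substring at positions 0-6: 'ybcacby'.
Check: reverse('ybcacby') = 'ybcacby' -> palindrome confirmed.
Neighbouring characters ('-' / 'z') break symmetry, so it cannot extend further.
No longer palindromic substring exists; longest length = 7

7


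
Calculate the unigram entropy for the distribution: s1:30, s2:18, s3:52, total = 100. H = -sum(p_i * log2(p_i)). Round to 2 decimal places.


Computing entropy H = -sum(p_i * log2(p_i)):
  s1: p = 30/100 = 0.3000, -p*log2(p) = 0.5211
  s2: p = 18/100 = 0.1800, -p*log2(p) = 0.4453
  s3: p = 52/100 = 0.5200, -p*log2(p) = 0.4906
H = sum of terms = 1.4570
Rounded to 2 decimals: 1.46

1.46


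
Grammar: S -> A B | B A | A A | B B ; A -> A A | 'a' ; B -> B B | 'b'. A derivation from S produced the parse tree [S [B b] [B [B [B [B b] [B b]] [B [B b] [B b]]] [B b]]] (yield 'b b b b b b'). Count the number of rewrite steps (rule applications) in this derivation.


Every bracketed nonterminal node [X ...] in the tree is produced by exactly one rule application.
Reading the tree off as a leftmost derivation:
  Step 1: S  =>  B B   (applied S -> B B)
  Step 2: B B  =>  b B   (applied B -> b)
  Step 3: b B  =>  b B B   (applied B -> B B)
  Step 4: b B B  =>  b B B B   (applied B -> B B)
  Step 5: b B B B  =>  b B B B B   (applied B -> B B)
  Step 6: b B B B B  =>  b b B B B   (applied B -> b)
  Step 7: b b B B B  =>  b b b B B   (applied B -> b)
  Step 8: b b b B B  =>  b b b B B B   (applied B -> B B)
  Step 9: b b b B B B  =>  b b b b B B   (applied B -> b)
  Step 10: b b b b B B  =>  b b b b b B   (applied B -> b)
  Step 11: b b b b b B  =>  b b b b b b   (applied B -> b)
Final yield: b b b b b b
Total rewrite steps: 11

11


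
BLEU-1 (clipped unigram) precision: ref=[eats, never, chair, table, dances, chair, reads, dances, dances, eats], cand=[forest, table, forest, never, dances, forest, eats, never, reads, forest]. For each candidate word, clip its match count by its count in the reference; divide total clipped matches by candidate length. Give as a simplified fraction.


Reference word counts: {'chair': 2, 'dances': 3, 'eats': 2, 'never': 1, 'reads': 1, 'table': 1}
Checking each candidate word (with clipping):
  'forest' -> not in reference -> no match (matches: 0)
  'table' -> in reference (ref count 1, used 1/1) -> match (matches: 1)
  'forest' -> not in reference -> no match (matches: 1)
  'never' -> in reference (ref count 1, used 1/1) -> match (matches: 2)
  'dances' -> in reference (ref count 3, used 1/3) -> match (matches: 3)
  'forest' -> not in reference -> no match (matches: 3)
  'eats' -> in reference (ref count 2, used 1/2) -> match (matches: 4)
  'never' -> ref count 1 already used up (1/1) -> clipped, no match (matches: 4)
  'reads' -> in reference (ref count 1, used 1/1) -> match (matches: 5)
  'forest' -> not in reference -> no match (matches: 5)
Clipped matches: 5, Candidate length: 10
Precision = 5/10 = 1/2

1/2


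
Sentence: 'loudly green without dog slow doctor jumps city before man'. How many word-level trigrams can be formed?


Word trigrams from [10] words:
  Trigram 1: (loudly green without)
  Trigram 2: (green without dog)
  Trigram 3: (without dog slow)
  Trigram 4: (dog slow doctor)
  Trigram 5: (slow doctor jumps)
  Trigram 6: (doctor jumps city)
  Trigram 7: (jumps city before)
  Trigram 8: (city before man)
Total word trigrams: 10 - 2 = 8

8


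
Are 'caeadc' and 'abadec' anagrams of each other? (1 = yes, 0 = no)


Sort characters of 'caeadc': 'aaccde'
Sort characters of 'abadec': 'aabcde'
Sorted forms differ -> they are NOT anagrams
Result: 0

0


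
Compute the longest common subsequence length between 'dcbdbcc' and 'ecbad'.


DP table for LCS of 'dcbdbcc' and 'ecbad':
       e  c  b  a  d
    0  0  0  0  0  0
  d 0  0  0  0  0  1
  c 0  0  1  1  1  1
  b 0  0  1  2  2  2
  d 0  0  1  2  2  3
  b 0  0  1  2  2  3
  c 0  0  1  2  2  3
  c 0  0  1  2  2  3
LCS: 'cbd'
LCS length = 3

3


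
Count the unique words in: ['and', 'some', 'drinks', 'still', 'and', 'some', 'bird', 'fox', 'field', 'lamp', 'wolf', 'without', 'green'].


Listing all tokens and tracking unique types:
  Token 1: 'and' -> NEW (unique so far: 1)
  Token 2: 'some' -> NEW (unique so far: 2)
  Token 3: 'drinks' -> NEW (unique so far: 3)
  Token 4: 'still' -> NEW (unique so far: 4)
  Token 5: 'and' -> duplicate (unique so far: 4)
  Token 6: 'some' -> duplicate (unique so far: 4)
  Token 7: 'bird' -> NEW (unique so far: 5)
  Token 8: 'fox' -> NEW (unique so far: 6)
  Token 9: 'field' -> NEW (unique so far: 7)
  Token 10: 'lamp' -> NEW (unique so far: 8)
  Token 11: 'wolf' -> NEW (unique so far: 9)
  Token 12: 'without' -> NEW (unique so far: 10)
  Token 13: 'green' -> NEW (unique so far: 11)
Unique types: ('and', 'bird', 'drinks', 'field', 'fox', 'green', 'lamp', 'some', 'still', 'without', 'wolf')
Vocabulary size: 11

11


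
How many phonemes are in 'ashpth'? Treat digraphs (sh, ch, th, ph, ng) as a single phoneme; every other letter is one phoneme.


Parsing 'ashpth' greedily, digraphs first:
  'a' -> vowel phoneme (phonemes so far: 1)
  'sh' -> digraph (1 consonant phoneme) (phonemes so far: 2)
  'p' -> consonant phoneme (phonemes so far: 3)
  'th' -> digraph (1 consonant phoneme) (phonemes so far: 4)
Total phonemes: 4

4


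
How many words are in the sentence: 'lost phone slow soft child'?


Counting words by splitting on spaces:
  Word 1: 'lost'
  Word 2: 'phone'
  Word 3: 'slow'
  Word 4: 'soft'
  Word 5: 'child'
Total words: 5

5


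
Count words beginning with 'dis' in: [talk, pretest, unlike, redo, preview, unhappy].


Checking each word for prefix 'dis':
  'talk' -> no (count: 0)
  'pretest' -> no (count: 0)
  'unlike' -> no (count: 0)
  'redo' -> no (count: 0)
  'preview' -> no (count: 0)
  'unhappy' -> no (count: 0)
Total with prefix 'dis': 0

0


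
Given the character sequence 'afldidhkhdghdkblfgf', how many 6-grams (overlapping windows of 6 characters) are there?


String 'afldidhkhdghdkblfgf' has length L = 19.
Number of overlapping n-grams = L - n + 1
Substituting: 19 - 6 + 1 = 14

14


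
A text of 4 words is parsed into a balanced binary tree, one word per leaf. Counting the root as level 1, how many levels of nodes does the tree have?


In a balanced binary tree with n leaves the deepest leaf is ceil(log2(n)) edges below the root,
so counting node levels inclusive of root and leaves gives ceil(log2(n)) + 1 levels.
log2(4) = 2.0000
ceil(2.0000) = 2
levels = 2 + 1 = 3

3


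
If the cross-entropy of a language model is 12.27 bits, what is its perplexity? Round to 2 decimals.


Perplexity formula: PP = 2^H
H = 12.27
PP = 2^12.27
Decompose: 2^12.27 = 2^12 * 2^0.27
2^12 = 4096, 2^0.27 ~ 1.2058078
PP ~ 4096 * 1.2058078 = 4938.9887488
Rounded to 2 decimals: 4938.99

4938.99


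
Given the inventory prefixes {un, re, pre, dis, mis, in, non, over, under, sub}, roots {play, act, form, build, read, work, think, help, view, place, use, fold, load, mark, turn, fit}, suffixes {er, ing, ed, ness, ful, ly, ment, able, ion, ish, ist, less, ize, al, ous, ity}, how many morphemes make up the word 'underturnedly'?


Segmenting 'underturnedly' against the inventory:
  'under' -> prefix (morpheme 1)
  'turn' -> root (morpheme 2)
  'ed' -> suffix (morpheme 3)
  'ly' -> suffix (morpheme 4)
Total morphemes: 4

4


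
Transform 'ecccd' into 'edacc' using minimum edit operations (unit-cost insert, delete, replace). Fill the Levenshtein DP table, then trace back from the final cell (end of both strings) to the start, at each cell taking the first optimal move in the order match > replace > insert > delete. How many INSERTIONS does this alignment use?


Edit distance = 3. Backtracking from cell (5, 5) with preference match > replace > insert > delete,
then listing the resulting alignment 'ecccd' -> 'edacc' left to right:
  Step 1: keep 'e'
  Step 2: replace c->d
  Step 3: replace c->a
  Step 4: keep 'c'
  Step 5: replace d->c
Total insertions: 0

0


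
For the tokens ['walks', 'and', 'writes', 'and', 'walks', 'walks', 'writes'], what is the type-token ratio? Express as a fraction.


Tokens: 7
Unique types: ('and', 'walks', 'writes') = 3
TTR = 3/7
Already in lowest terms.

3/7


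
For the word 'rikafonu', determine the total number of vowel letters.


Scanning each character of 'rikafonu':
  Position 1: 'r' -> consonant (running count: 0)
  Position 2: 'i' -> vowel (running count: 1)
  Position 3: 'k' -> consonant (running count: 1)
  Position 4: 'a' -> vowel (running count: 2)
  Position 5: 'f' -> consonant (running count: 2)
  Position 6: 'o' -> vowel (running count: 3)
  Position 7: 'n' -> consonant (running count: 3)
  Position 8: 'u' -> vowel (running count: 4)
Total vowels: 4

4


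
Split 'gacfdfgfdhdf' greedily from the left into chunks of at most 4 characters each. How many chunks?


'gacfdfgfdhdf' has 12 characters.
Chunking with max size 4:
  Chunk 1: 'gacf' (positions 0-3)
  Chunk 2: 'dfgf' (positions 4-7)
  Chunk 3: 'dhdf' (positions 8-11)
Total chunks: ceil(12 / 4) = 3

3


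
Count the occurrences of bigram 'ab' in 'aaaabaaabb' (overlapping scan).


Scanning 'aaaabaaabb' for bigram 'ab':
  Position 0: 'aa' -> no
  Position 1: 'aa' -> no
  Position 2: 'aa' -> no
  Position 3: 'ab' -> MATCH
  Position 4: 'ba' -> no
  Position 5: 'aa' -> no
  Position 6: 'aa' -> no
  Position 7: 'ab' -> MATCH
  Position 8: 'bb' -> no
Total matches: 2

2


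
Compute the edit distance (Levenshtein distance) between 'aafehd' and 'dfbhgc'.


Building DP table for s1='aafehd' (len 6) and s2='dfbhgc' (len 6):
       d  f  b  h  g  c
    0  1  2  3  4  5  6
  a 1  1  2  3  4  5  6
  a 2  2  2  3  4  5  6
  f 3  3  2  3  4  5  6
  e 4  4  3  3  4  5  6
  h 5  5  4  4  3  4  5
  d 6  5  5  5  4  4  5
Edit distance = dp[6][6] = 5

5


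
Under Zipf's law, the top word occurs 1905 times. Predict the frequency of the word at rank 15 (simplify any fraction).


Zipf's law: freq(rank) = f1 / rank
f1 = 1905, rank = 15
freq = 1905 / 15
= 127

127


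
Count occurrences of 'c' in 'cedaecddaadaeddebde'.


Scanning 'cedaecddaadaeddebde' for 'c':
  Position 0: 'c' -> MATCH (count: 1)
  Position 5: 'c' -> MATCH (count: 2)
Total occurrences of 'c': 2

2


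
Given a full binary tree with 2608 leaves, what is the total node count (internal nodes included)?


Leaf nodes (terminals): 2608
Internal nodes = n - 1 = 2608 - 1 = 2607
Total = leaves + internal = 2608 + 2607 = 5215

5215


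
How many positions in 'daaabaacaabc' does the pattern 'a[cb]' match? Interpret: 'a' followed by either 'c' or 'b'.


Pattern: a[cb] means 'a' followed by either 'c' or 'b'.
Scanning 'daaabaacaabc' position-by-position:
  Pos 0: window 'da' -> no
  Pos 1: window 'aa' -> no
  Pos 2: window 'aa' -> no
  Pos 3: window 'ab' -> MATCH
  Pos 4: window 'ba' -> no
  Pos 5: window 'aa' -> no
  Pos 6: window 'ac' -> MATCH
  Pos 7: window 'ca' -> no
  Pos 8: window 'aa' -> no
  Pos 9: window 'ab' -> MATCH
  Pos 10: window 'bc' -> no
  Pos 11: window 'c' -> no
Total matches: 3

3


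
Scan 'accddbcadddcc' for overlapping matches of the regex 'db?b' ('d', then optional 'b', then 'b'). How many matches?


Pattern: db?b means 'd', then optional 'b', then 'b'.
Scanning 'accddbcadddcc' position-by-position:
  Pos 0: window 'acc' -> no
  Pos 1: window 'ccd' -> no
  Pos 2: window 'cdd' -> no
  Pos 3: window 'ddb' -> no
  Pos 4: window 'dbc' -> MATCH
  Pos 5: window 'bca' -> no
  Pos 6: window 'cad' -> no
  Pos 7: window 'add' -> no
  Pos 8: window 'ddd' -> no
  Pos 9: window 'ddc' -> no
  Pos 10: window 'dcc' -> no
  Pos 11: window 'cc' -> no
  Pos 12: window 'c' -> no
Total matches: 1

1


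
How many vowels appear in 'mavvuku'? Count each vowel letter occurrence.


Scanning each character of 'mavvuku':
  Position 1: 'm' -> consonant (running count: 0)
  Position 2: 'a' -> vowel (running count: 1)
  Position 3: 'v' -> consonant (running count: 1)
  Position 4: 'v' -> consonant (running count: 1)
  Position 5: 'u' -> vowel (running count: 2)
  Position 6: 'k' -> consonant (running count: 2)
  Position 7: 'u' -> vowel (running count: 3)
Total vowels: 3

3


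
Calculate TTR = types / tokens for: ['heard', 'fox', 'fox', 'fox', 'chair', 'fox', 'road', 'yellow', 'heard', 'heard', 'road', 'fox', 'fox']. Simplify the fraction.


Tokens: 13
Unique types: ('chair', 'fox', 'heard', 'road', 'yellow') = 5
TTR = 5/13
Already in lowest terms.

5/13


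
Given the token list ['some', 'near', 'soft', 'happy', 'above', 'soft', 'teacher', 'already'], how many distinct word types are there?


Listing all tokens and tracking unique types:
  Token 1: 'some' -> NEW (unique so far: 1)
  Token 2: 'near' -> NEW (unique so far: 2)
  Token 3: 'soft' -> NEW (unique so far: 3)
  Token 4: 'happy' -> NEW (unique so far: 4)
  Token 5: 'above' -> NEW (unique so far: 5)
  Token 6: 'soft' -> duplicate (unique so far: 5)
  Token 7: 'teacher' -> NEW (unique so far: 6)
  Token 8: 'already' -> NEW (unique so far: 7)
Unique types: ('above', 'already', 'happy', 'near', 'soft', 'some', 'teacher')
Vocabulary size: 7

7


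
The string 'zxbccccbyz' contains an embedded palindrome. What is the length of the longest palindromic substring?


Scanning 'zxbccccbyz' for palindromic substrings.
Substring at positions 2-7: 'bccccb'.
Check: reverse('bccccb') = 'bccccb' -> palindrome confirmed.
Neighbouring characters ('x' / 'y') break symmetry, so it cannot extend further.
No longer palindromic substring exists; longest length = 6

6


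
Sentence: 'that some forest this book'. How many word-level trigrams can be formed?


Word trigrams from [5] words:
  Trigram 1: (that some forest)
  Trigram 2: (some forest this)
  Trigram 3: (forest this book)
Total word trigrams: 5 - 2 = 3

3


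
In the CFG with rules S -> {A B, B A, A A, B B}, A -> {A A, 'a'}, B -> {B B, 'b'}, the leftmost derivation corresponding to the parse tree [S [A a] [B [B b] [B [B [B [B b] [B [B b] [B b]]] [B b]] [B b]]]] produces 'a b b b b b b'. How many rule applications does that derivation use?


Every bracketed nonterminal node [X ...] in the tree is produced by exactly one rule application.
Reading the tree off as a leftmost derivation:
  Step 1: S  =>  A B   (applied S -> A B)
  Step 2: A B  =>  a B   (applied A -> a)
  Step 3: a B  =>  a B B   (applied B -> B B)
  Step 4: a B B  =>  a b B   (applied B -> b)
  Step 5: a b B  =>  a b B B   (applied B -> B B)
  Step 6: a b B B  =>  a b B B B   (applied B -> B B)
  Step 7: a b B B B  =>  a b B B B B   (applied B -> B B)
  Step 8: a b B B B B  =>  a b b B B B   (applied B -> b)
  Step 9: a b b B B B  =>  a b b B B B B   (applied B -> B B)
  Step 10: a b b B B B B  =>  a b b b B B B   (applied B -> b)
  Step 11: a b b b B B B  =>  a b b b b B B   (applied B -> b)
  Step 12: a b b b b B B  =>  a b b b b b B   (applied B -> b)
  Step 13: a b b b b b B  =>  a b b b b b b   (applied B -> b)
Final yield: a b b b b b b
Total rewrite steps: 13

13


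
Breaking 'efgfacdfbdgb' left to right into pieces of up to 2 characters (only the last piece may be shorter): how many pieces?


'efgfacdfbdgb' has 12 characters.
Chunking with max size 2:
  Chunk 1: 'ef' (positions 0-1)
  Chunk 2: 'gf' (positions 2-3)
  Chunk 3: 'ac' (positions 4-5)
  Chunk 4: 'df' (positions 6-7)
  Chunk 5: 'bd' (positions 8-9)
  Chunk 6: 'gb' (positions 10-11)
Total chunks: ceil(12 / 2) = 6

6


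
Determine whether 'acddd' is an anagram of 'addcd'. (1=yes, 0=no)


Sort characters of 'acddd': 'acddd'
Sort characters of 'addcd': 'acddd'
Sorted forms match -> they ARE anagrams
Result: 1

1


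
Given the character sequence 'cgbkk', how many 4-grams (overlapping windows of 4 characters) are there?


String 'cgbkk' has length L = 5.
Number of overlapping n-grams = L - n + 1
Substituting: 5 - 4 + 1 = 2

2


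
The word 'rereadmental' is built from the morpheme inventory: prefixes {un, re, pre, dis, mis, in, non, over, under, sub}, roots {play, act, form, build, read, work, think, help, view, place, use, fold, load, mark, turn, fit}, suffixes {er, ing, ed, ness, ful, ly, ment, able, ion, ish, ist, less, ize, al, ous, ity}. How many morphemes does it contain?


Segmenting 'rereadmental' against the inventory:
  're' -> prefix (morpheme 1)
  'read' -> root (morpheme 2)
  'ment' -> suffix (morpheme 3)
  'al' -> suffix (morpheme 4)
Total morphemes: 4

4


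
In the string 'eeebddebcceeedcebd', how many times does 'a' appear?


Scanning 'eeebddebcceeedcebd' for 'a':
  No matches found.
Total occurrences of 'a': 0

0


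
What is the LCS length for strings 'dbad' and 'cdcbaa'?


DP table for LCS of 'dbad' and 'cdcbaa':
       c  d  c  b  a  a
    0  0  0  0  0  0  0
  d 0  0  1  1  1  1  1
  b 0  0  1  1  2  2  2
  a 0  0  1  1  2  3  3
  d 0  0  1  1  2  3  3
LCS: 'dba'
LCS length = 3

3


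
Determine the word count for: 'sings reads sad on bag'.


Counting words by splitting on spaces:
  Word 1: 'sings'
  Word 2: 'reads'
  Word 3: 'sad'
  Word 4: 'on'
  Word 5: 'bag'
Total words: 5

5


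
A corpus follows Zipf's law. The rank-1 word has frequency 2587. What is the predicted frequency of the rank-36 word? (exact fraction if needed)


Zipf's law: freq(rank) = f1 / rank
f1 = 2587, rank = 36
freq = 2587 / 36
GCD(2587, 36) = 1
Simplified: 2587/36

2587/36


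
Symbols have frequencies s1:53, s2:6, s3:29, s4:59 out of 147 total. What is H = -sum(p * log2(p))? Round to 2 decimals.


Computing entropy H = -sum(p_i * log2(p_i)):
  s1: p = 53/147 = 0.3605, -p*log2(p) = 0.5306
  s2: p = 6/147 = 0.0408, -p*log2(p) = 0.1884
  s3: p = 29/147 = 0.1973, -p*log2(p) = 0.4620
  s4: p = 59/147 = 0.4014, -p*log2(p) = 0.5286
H = sum of terms = 1.7096
Rounded to 2 decimals: 1.71

1.71


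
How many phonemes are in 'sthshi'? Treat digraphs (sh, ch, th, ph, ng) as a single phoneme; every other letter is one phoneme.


Parsing 'sthshi' greedily, digraphs first:
  's' -> consonant phoneme (phonemes so far: 1)
  'th' -> digraph (1 consonant phoneme) (phonemes so far: 2)
  'sh' -> digraph (1 consonant phoneme) (phonemes so far: 3)
  'i' -> vowel phoneme (phonemes so far: 4)
Total phonemes: 4

4


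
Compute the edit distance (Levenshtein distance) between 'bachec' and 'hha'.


Building DP table for s1='bachec' (len 6) and s2='hha' (len 3):
       h  h  a
    0  1  2  3
  b 1  1  2  3
  a 2  2  2  2
  c 3  3  3  3
  h 4  3  3  4
  e 5  4  4  4
  c 6  5  5  5
Edit distance = dp[6][3] = 5

5


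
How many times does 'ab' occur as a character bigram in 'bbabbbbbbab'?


Scanning 'bbabbbbbbab' for bigram 'ab':
  Position 0: 'bb' -> no
  Position 1: 'ba' -> no
  Position 2: 'ab' -> MATCH
  Position 3: 'bb' -> no
  Position 4: 'bb' -> no
  Position 5: 'bb' -> no
  Position 6: 'bb' -> no
  Position 7: 'bb' -> no
  Position 8: 'ba' -> no
  Position 9: 'ab' -> MATCH
Total matches: 2

2


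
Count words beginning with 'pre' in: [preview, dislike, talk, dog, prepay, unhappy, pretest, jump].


Checking each word for prefix 'pre':
  'preview' -> YES, starts with 'pre' (count: 1)
  'dislike' -> no (count: 1)
  'talk' -> no (count: 1)
  'dog' -> no (count: 1)
  'prepay' -> YES, starts with 'pre' (count: 2)
  'unhappy' -> no (count: 2)
  'pretest' -> YES, starts with 'pre' (count: 3)
  'jump' -> no (count: 3)
Total with prefix 'pre': 3

3


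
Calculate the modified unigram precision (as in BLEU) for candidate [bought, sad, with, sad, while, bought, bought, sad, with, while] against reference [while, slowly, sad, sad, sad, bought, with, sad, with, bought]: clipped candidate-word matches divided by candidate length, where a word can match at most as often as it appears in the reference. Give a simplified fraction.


Reference word counts: {'bought': 2, 'sad': 4, 'slowly': 1, 'while': 1, 'with': 2}
Checking each candidate word (with clipping):
  'bought' -> in reference (ref count 2, used 1/2) -> match (matches: 1)
  'sad' -> in reference (ref count 4, used 1/4) -> match (matches: 2)
  'with' -> in reference (ref count 2, used 1/2) -> match (matches: 3)
  'sad' -> in reference (ref count 4, used 2/4) -> match (matches: 4)
  'while' -> in reference (ref count 1, used 1/1) -> match (matches: 5)
  'bought' -> in reference (ref count 2, used 2/2) -> match (matches: 6)
  'bought' -> ref count 2 already used up (2/2) -> clipped, no match (matches: 6)
  'sad' -> in reference (ref count 4, used 3/4) -> match (matches: 7)
  'with' -> in reference (ref count 2, used 2/2) -> match (matches: 8)
  'while' -> ref count 1 already used up (1/1) -> clipped, no match (matches: 8)
Clipped matches: 8, Candidate length: 10
Precision = 8/10 = 4/5

4/5


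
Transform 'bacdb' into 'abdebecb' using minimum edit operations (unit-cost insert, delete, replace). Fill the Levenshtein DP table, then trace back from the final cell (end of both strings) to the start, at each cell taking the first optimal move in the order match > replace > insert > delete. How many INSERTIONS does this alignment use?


Edit distance = 6. Backtracking from cell (5, 8) with preference match > replace > insert > delete,
then listing the resulting alignment 'bacdb' -> 'abdebecb' left to right:
  Step 1: insert 'a' [insertion #1]
  Step 2: keep 'b'
  Step 3: insert 'd' [insertion #2]
  Step 4: insert 'e' [insertion #3]
  Step 5: replace a->b
  Step 6: replace c->e
  Step 7: replace d->c
  Step 8: keep 'b'
Total insertions: 3

3


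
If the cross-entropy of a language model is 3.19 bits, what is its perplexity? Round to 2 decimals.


Perplexity formula: PP = 2^H
H = 3.19
PP = 2^3.19
Decompose: 2^3.19 = 2^3 * 2^0.19
2^3 = 8, 2^0.19 ~ 1.1407637
PP ~ 8 * 1.1407637 = 9.1261096
Rounded to 2 decimals: 9.13

9.13


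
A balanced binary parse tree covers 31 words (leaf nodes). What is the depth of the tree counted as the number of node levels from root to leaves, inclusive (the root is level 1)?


In a balanced binary tree with n leaves the deepest leaf is ceil(log2(n)) edges below the root,
so counting node levels inclusive of root and leaves gives ceil(log2(n)) + 1 levels.
log2(31) = 4.9542
ceil(4.9542) = 5
levels = 5 + 1 = 6

6


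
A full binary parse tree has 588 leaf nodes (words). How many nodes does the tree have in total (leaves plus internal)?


Leaf nodes (terminals): 588
Internal nodes = n - 1 = 588 - 1 = 587
Total = leaves + internal = 588 + 587 = 1175

1175


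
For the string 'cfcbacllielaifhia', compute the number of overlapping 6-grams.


String 'cfcbacllielaifhia' has length L = 17.
Number of overlapping n-grams = L - n + 1
Substituting: 17 - 6 + 1 = 12

12


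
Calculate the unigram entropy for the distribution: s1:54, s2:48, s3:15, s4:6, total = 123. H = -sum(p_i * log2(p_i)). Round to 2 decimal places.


Computing entropy H = -sum(p_i * log2(p_i)):
  s1: p = 54/123 = 0.4390, -p*log2(p) = 0.5214
  s2: p = 48/123 = 0.3902, -p*log2(p) = 0.5298
  s3: p = 15/123 = 0.1220, -p*log2(p) = 0.3702
  s4: p = 6/123 = 0.0488, -p*log2(p) = 0.2126
H = sum of terms = 1.6340
Rounded to 2 decimals: 1.63

1.63


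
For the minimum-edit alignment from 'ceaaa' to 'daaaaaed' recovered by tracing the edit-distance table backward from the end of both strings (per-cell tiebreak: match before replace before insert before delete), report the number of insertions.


Edit distance = 5. Backtracking from cell (5, 8) with preference match > replace > insert > delete,
then listing the resulting alignment 'ceaaa' -> 'daaaaaed' left to right:
  Step 1: insert 'd' [insertion #1]
  Step 2: replace c->a
  Step 3: replace e->a
  Step 4: keep 'a'
  Step 5: keep 'a'
  Step 6: keep 'a'
  Step 7: insert 'e' [insertion #2]
  Step 8: insert 'd' [insertion #3]
Total insertions: 3

3


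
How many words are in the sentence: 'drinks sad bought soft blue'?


Counting words by splitting on spaces:
  Word 1: 'drinks'
  Word 2: 'sad'
  Word 3: 'bought'
  Word 4: 'soft'
  Word 5: 'blue'
Total words: 5

5


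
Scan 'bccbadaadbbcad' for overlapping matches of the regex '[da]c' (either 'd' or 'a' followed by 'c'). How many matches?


Pattern: [da]c means either 'd' or 'a' followed by 'c'.
Scanning 'bccbadaadbbcad' position-by-position:
  Pos 0: window 'bc' -> no
  Pos 1: window 'cc' -> no
  Pos 2: window 'cb' -> no
  Pos 3: window 'ba' -> no
  Pos 4: window 'ad' -> no
  Pos 5: window 'da' -> no
  Pos 6: window 'aa' -> no
  Pos 7: window 'ad' -> no
  Pos 8: window 'db' -> no
  Pos 9: window 'bb' -> no
  Pos 10: window 'bc' -> no
  Pos 11: window 'ca' -> no
  Pos 12: window 'ad' -> no
  Pos 13: window 'd' -> no
Total matches: 0

0


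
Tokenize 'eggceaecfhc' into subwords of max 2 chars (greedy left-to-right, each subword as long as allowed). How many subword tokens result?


'eggceaecfhc' has 11 characters.
Chunking with max size 2:
  Chunk 1: 'eg' (positions 0-1)
  Chunk 2: 'gc' (positions 2-3)
  Chunk 3: 'ea' (positions 4-5)
  Chunk 4: 'ec' (positions 6-7)
  Chunk 5: 'fh' (positions 8-9)
  Chunk 6: 'c' (positions 10-10)
Total chunks: ceil(11 / 2) = 6

6


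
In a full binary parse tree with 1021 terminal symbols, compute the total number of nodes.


Leaf nodes (terminals): 1021
Internal nodes = n - 1 = 1021 - 1 = 1020
Total = leaves + internal = 1021 + 1020 = 2041

2041


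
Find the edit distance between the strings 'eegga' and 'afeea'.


Building DP table for s1='eegga' (len 5) and s2='afeea' (len 5):
       a  f  e  e  a
    0  1  2  3  4  5
  e 1  1  2  2  3  4
  e 2  2  2  2  2  3
  g 3  3  3  3  3  3
  g 4  4  4  4  4  4
  a 5  4  5  5  5  4
Edit distance = dp[5][5] = 4

4


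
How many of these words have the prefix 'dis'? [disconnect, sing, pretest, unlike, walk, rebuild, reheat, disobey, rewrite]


Checking each word for prefix 'dis':
  'disconnect' -> YES, starts with 'dis' (count: 1)
  'sing' -> no (count: 1)
  'pretest' -> no (count: 1)
  'unlike' -> no (count: 1)
  'walk' -> no (count: 1)
  'rebuild' -> no (count: 1)
  'reheat' -> no (count: 1)
  'disobey' -> YES, starts with 'dis' (count: 2)
  'rewrite' -> no (count: 2)
Total with prefix 'dis': 2

2


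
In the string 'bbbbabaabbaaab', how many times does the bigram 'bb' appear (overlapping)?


Scanning 'bbbbabaabbaaab' for bigram 'bb':
  Position 0: 'bb' -> MATCH
  Position 1: 'bb' -> MATCH
  Position 2: 'bb' -> MATCH
  Position 3: 'ba' -> no
  Position 4: 'ab' -> no
  Position 5: 'ba' -> no
  Position 6: 'aa' -> no
  Position 7: 'ab' -> no
  Position 8: 'bb' -> MATCH
  Position 9: 'ba' -> no
  Position 10: 'aa' -> no
  Position 11: 'aa' -> no
  Position 12: 'ab' -> no
Total matches: 4

4


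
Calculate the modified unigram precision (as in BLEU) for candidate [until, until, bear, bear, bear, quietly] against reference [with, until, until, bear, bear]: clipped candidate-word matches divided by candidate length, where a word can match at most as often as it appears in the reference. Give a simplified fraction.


Reference word counts: {'bear': 2, 'until': 2, 'with': 1}
Checking each candidate word (with clipping):
  'until' -> in reference (ref count 2, used 1/2) -> match (matches: 1)
  'until' -> in reference (ref count 2, used 2/2) -> match (matches: 2)
  'bear' -> in reference (ref count 2, used 1/2) -> match (matches: 3)
  'bear' -> in reference (ref count 2, used 2/2) -> match (matches: 4)
  'bear' -> ref count 2 already used up (2/2) -> clipped, no match (matches: 4)
  'quietly' -> not in reference -> no match (matches: 4)
Clipped matches: 4, Candidate length: 6
Precision = 4/6 = 2/3

2/3


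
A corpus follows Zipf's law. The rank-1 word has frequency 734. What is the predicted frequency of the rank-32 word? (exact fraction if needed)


Zipf's law: freq(rank) = f1 / rank
f1 = 734, rank = 32
freq = 734 / 32
GCD(734, 32) = 2
Simplified: 367/16

367/16


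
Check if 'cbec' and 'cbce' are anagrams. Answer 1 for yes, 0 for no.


Sort characters of 'cbec': 'bcce'
Sort characters of 'cbce': 'bcce'
Sorted forms match -> they ARE anagrams
Result: 1

1


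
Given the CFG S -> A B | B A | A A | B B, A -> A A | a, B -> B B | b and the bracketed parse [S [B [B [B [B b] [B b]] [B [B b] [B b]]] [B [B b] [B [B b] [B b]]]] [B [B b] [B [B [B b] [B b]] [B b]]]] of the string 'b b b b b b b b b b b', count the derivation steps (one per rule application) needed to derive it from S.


Every bracketed nonterminal node [X ...] in the tree is produced by exactly one rule application.
Reading the tree off as a leftmost derivation:
  Step 1: S  =>  B B   (applied S -> B B)
  Step 2: B B  =>  B B B   (applied B -> B B)
  Step 3: B B B  =>  B B B B   (applied B -> B B)
  Step 4: B B B B  =>  B B B B B   (applied B -> B B)
  Step 5: B B B B B  =>  b B B B B   (applied B -> b)
  Step 6: b B B B B  =>  b b B B B   (applied B -> b)
  Step 7: b b B B B  =>  b b B B B B   (applied B -> B B)
  Step 8: b b B B B B  =>  b b b B B B   (applied B -> b)
  Step 9: b b b B B B  =>  b b b b B B   (applied B -> b)
  Step 10: b b b b B B  =>  b b b b B B B   (applied B -> B B)
  Step 11: b b b b B B B  =>  b b b b b B B   (applied B -> b)
  Step 12: b b b b b B B  =>  b b b b b B B B   (applied B -> B B)
  Step 13: b b b b b B B B  =>  b b b b b b B B   (applied B -> b)
  Step 14: b b b b b b B B  =>  b b b b b b b B   (applied B -> b)
  Step 15: b b b b b b b B  =>  b b b b b b b B B   (applied B -> B B)
  Step 16: b b b b b b b B B  =>  b b b b b b b b B   (applied B -> b)
  Step 17: b b b b b b b b B  =>  b b b b b b b b B B   (applied B -> B B)
  Step 18: b b b b b b b b B B  =>  b b b b b b b b B B B   (applied B -> B B)
  Step 19: b b b b b b b b B B B  =>  b b b b b b b b b B B   (applied B -> b)
  Step 20: b b b b b b b b b B B  =>  b b b b b b b b b b B   (applied B -> b)
  Step 21: b b b b b b b b b b B  =>  b b b b b b b b b b b   (applied B -> b)
Final yield: b b b b b b b b b b b
Total rewrite steps: 21

21


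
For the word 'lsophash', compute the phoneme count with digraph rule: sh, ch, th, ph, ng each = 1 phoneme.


Parsing 'lsophash' greedily, digraphs first:
  'l' -> consonant phoneme (phonemes so far: 1)
  's' -> consonant phoneme (phonemes so far: 2)
  'o' -> vowel phoneme (phonemes so far: 3)
  'ph' -> digraph (1 consonant phoneme) (phonemes so far: 4)
  'a' -> vowel phoneme (phonemes so far: 5)
  'sh' -> digraph (1 consonant phoneme) (phonemes so far: 6)
Total phonemes: 6

6


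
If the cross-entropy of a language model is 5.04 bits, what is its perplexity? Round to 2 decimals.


Perplexity formula: PP = 2^H
H = 5.04
PP = 2^5.04
Decompose: 2^5.04 = 2^5 * 2^0.04
2^5 = 32, 2^0.04 ~ 1.0281138
PP ~ 32 * 1.0281138 = 32.8996416
Rounded to 2 decimals: 32.90

32.90


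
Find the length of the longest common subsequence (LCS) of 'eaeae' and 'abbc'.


DP table for LCS of 'eaeae' and 'abbc':
       a  b  b  c
    0  0  0  0  0
  e 0  0  0  0  0
  a 0  1  1  1  1
  e 0  1  1  1  1
  a 0  1  1  1  1
  e 0  1  1  1  1
LCS: 'a'
LCS length = 1

1


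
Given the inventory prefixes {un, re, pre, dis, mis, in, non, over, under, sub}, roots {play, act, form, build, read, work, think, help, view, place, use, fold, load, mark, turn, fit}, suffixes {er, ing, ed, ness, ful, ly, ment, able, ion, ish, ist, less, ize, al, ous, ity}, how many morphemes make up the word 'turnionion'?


Segmenting 'turnionion' against the inventory:
  'turn' -> root (morpheme 1)
  'ion' -> suffix (morpheme 2)
  'ion' -> suffix (morpheme 3)
Total morphemes: 3

3


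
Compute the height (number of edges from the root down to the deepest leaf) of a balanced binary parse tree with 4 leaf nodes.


In a balanced binary tree with n leaves the deepest leaf is ceil(log2(n)) edges below the root.
log2(4) = 2.0000
ceil(2.0000) = 2
height (edges) = 2

2


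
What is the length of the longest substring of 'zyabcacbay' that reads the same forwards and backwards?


Scanning 'zyabcacbay' for palindromic substrings.
Substring at positions 1-9: 'yabcacbay'.
Check: reverse('yabcacbay') = 'yabcacbay' -> palindrome confirmed.
Neighbouring characters ('z' / '-') break symmetry, so it cannot extend further.
No longer palindromic substring exists; longest length = 9

9


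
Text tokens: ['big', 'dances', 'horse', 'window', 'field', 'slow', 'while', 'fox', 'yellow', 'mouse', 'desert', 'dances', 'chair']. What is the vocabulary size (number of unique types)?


Listing all tokens and tracking unique types:
  Token 1: 'big' -> NEW (unique so far: 1)
  Token 2: 'dances' -> NEW (unique so far: 2)
  Token 3: 'horse' -> NEW (unique so far: 3)
  Token 4: 'window' -> NEW (unique so far: 4)
  Token 5: 'field' -> NEW (unique so far: 5)
  Token 6: 'slow' -> NEW (unique so far: 6)
  Token 7: 'while' -> NEW (unique so far: 7)
  Token 8: 'fox' -> NEW (unique so far: 8)
  Token 9: 'yellow' -> NEW (unique so far: 9)
  Token 10: 'mouse' -> NEW (unique so far: 10)
  Token 11: 'desert' -> NEW (unique so far: 11)
  Token 12: 'dances' -> duplicate (unique so far: 11)
  Token 13: 'chair' -> NEW (unique so far: 12)
Unique types: ('big', 'chair', 'dances', 'desert', 'field', 'fox', 'horse', 'mouse', 'slow', 'while', 'window', 'yellow')
Vocabulary size: 12

12


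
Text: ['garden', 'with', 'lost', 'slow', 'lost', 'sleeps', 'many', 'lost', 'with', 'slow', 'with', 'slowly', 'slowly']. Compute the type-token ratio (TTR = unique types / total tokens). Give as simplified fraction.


Tokens: 13
Unique types: ('garden', 'lost', 'many', 'sleeps', 'slow', 'slowly', 'with') = 7
TTR = 7/13
Already in lowest terms.

7/13


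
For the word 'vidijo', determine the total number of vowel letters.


Scanning each character of 'vidijo':
  Position 1: 'v' -> consonant (running count: 0)
  Position 2: 'i' -> vowel (running count: 1)
  Position 3: 'd' -> consonant (running count: 1)
  Position 4: 'i' -> vowel (running count: 2)
  Position 5: 'j' -> consonant (running count: 2)
  Position 6: 'o' -> vowel (running count: 3)
Total vowels: 3

3


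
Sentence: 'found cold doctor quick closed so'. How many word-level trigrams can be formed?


Word trigrams from [6] words:
  Trigram 1: (found cold doctor)
  Trigram 2: (cold doctor quick)
  Trigram 3: (doctor quick closed)
  Trigram 4: (quick closed so)
Total word trigrams: 6 - 2 = 4

4


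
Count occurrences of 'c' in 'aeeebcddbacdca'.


Scanning 'aeeebcddbacdca' for 'c':
  Position 5: 'c' -> MATCH (count: 1)
  Position 10: 'c' -> MATCH (count: 2)
  Position 12: 'c' -> MATCH (count: 3)
Total occurrences of 'c': 3

3


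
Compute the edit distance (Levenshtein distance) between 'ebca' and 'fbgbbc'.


Building DP table for s1='ebca' (len 4) and s2='fbgbbc' (len 6):
       f  b  g  b  b  c
    0  1  2  3  4  5  6
  e 1  1  2  3  4  5  6
  b 2  2  1  2  3  4  5
  c 3  3  2  2  3  4  4
  a 4  4  3  3  3  4  5
Edit distance = dp[4][6] = 5

5


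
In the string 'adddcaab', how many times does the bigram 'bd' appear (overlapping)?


Scanning 'adddcaab' for bigram 'bd':
  Position 0: 'ad' -> no
  Position 1: 'dd' -> no
  Position 2: 'dd' -> no
  Position 3: 'dc' -> no
  Position 4: 'ca' -> no
  Position 5: 'aa' -> no
  Position 6: 'ab' -> no
Total matches: 0

0


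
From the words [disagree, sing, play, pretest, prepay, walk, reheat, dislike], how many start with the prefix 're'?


Checking each word for prefix 're':
  'disagree' -> no (count: 0)
  'sing' -> no (count: 0)
  'play' -> no (count: 0)
  'pretest' -> no (count: 0)
  'prepay' -> no (count: 0)
  'walk' -> no (count: 0)
  'reheat' -> YES, starts with 're' (count: 1)
  'dislike' -> no (count: 1)
Total with prefix 're': 1

1


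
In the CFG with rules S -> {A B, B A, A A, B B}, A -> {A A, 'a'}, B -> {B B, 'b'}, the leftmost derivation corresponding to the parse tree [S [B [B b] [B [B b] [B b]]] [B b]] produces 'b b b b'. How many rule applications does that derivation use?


Every bracketed nonterminal node [X ...] in the tree is produced by exactly one rule application.
Reading the tree off as a leftmost derivation:
  Step 1: S  =>  B B   (applied S -> B B)
  Step 2: B B  =>  B B B   (applied B -> B B)
  Step 3: B B B  =>  b B B   (applied B -> b)
  Step 4: b B B  =>  b B B B   (applied B -> B B)
  Step 5: b B B B  =>  b b B B   (applied B -> b)
  Step 6: b b B B  =>  b b b B   (applied B -> b)
  Step 7: b b b B  =>  b b b b   (applied B -> b)
Final yield: b b b b
Total rewrite steps: 7

7


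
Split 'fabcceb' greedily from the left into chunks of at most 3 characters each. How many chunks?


'fabcceb' has 7 characters.
Chunking with max size 3:
  Chunk 1: 'fab' (positions 0-2)
  Chunk 2: 'cce' (positions 3-5)
  Chunk 3: 'b' (positions 6-6)
Total chunks: ceil(7 / 3) = 3

3


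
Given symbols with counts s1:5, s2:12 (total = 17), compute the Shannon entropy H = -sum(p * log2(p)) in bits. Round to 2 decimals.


Computing entropy H = -sum(p_i * log2(p_i)):
  s1: p = 5/17 = 0.2941, -p*log2(p) = 0.5193
  s2: p = 12/17 = 0.7059, -p*log2(p) = 0.3547
H = sum of terms = 0.8740
Rounded to 2 decimals: 0.87

0.87


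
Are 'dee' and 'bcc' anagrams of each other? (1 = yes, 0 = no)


Sort characters of 'dee': 'dee'
Sort characters of 'bcc': 'bcc'
Sorted forms differ -> they are NOT anagrams
Result: 0

0


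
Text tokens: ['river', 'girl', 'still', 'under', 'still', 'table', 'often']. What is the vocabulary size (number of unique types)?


Listing all tokens and tracking unique types:
  Token 1: 'river' -> NEW (unique so far: 1)
  Token 2: 'girl' -> NEW (unique so far: 2)
  Token 3: 'still' -> NEW (unique so far: 3)
  Token 4: 'under' -> NEW (unique so far: 4)
  Token 5: 'still' -> duplicate (unique so far: 4)
  Token 6: 'table' -> NEW (unique so far: 5)
  Token 7: 'often' -> NEW (unique so far: 6)
Unique types: ('girl', 'often', 'river', 'still', 'table', 'under')
Vocabulary size: 6

6


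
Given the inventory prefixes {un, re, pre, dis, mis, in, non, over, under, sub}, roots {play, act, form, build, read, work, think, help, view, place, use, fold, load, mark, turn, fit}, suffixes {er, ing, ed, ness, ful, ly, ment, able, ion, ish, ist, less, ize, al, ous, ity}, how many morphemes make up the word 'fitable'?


Segmenting 'fitable' against the inventory:
  'fit' -> root (morpheme 1)
  'able' -> suffix (morpheme 2)
Total morphemes: 2

2


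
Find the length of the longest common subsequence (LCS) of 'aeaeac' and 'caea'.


DP table for LCS of 'aeaeac' and 'caea':
       c  a  e  a
    0  0  0  0  0
  a 0  0  1  1  1
  e 0  0  1  2  2
  a 0  0  1  2  3
  e 0  0  1  2  3
  a 0  0  1  2  3
  c 0  1  1  2  3
LCS: 'aea'
LCS length = 3

3


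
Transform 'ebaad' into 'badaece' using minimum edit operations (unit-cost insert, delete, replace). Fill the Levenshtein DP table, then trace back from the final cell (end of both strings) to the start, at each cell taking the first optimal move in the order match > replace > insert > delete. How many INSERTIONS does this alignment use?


Edit distance = 5. Backtracking from cell (5, 7) with preference match > replace > insert > delete,
then listing the resulting alignment 'ebaad' -> 'badaece' left to right:
  Step 1: delete 'e'
  Step 2: keep 'b'
  Step 3: keep 'a'
  Step 4: insert 'd' [insertion #1]
  Step 5: keep 'a'
  Step 6: insert 'e' [insertion #2]
  Step 7: insert 'c' [insertion #3]
  Step 8: replace d->e
Total insertions: 3

3


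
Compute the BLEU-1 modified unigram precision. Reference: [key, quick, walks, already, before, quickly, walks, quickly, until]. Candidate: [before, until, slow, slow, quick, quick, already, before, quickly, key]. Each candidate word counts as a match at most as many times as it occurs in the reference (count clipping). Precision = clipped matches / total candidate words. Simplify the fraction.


Reference word counts: {'already': 1, 'before': 1, 'key': 1, 'quick': 1, 'quickly': 2, 'until': 1, 'walks': 2}
Checking each candidate word (with clipping):
  'before' -> in reference (ref count 1, used 1/1) -> match (matches: 1)
  'until' -> in reference (ref count 1, used 1/1) -> match (matches: 2)
  'slow' -> not in reference -> no match (matches: 2)
  'slow' -> not in reference -> no match (matches: 2)
  'quick' -> in reference (ref count 1, used 1/1) -> match (matches: 3)
  'quick' -> ref count 1 already used up (1/1) -> clipped, no match (matches: 3)
  'already' -> in reference (ref count 1, used 1/1) -> match (matches: 4)
  'before' -> ref count 1 already used up (1/1) -> clipped, no match (matches: 4)
  'quickly' -> in reference (ref count 2, used 1/2) -> match (matches: 5)
  'key' -> in reference (ref count 1, used 1/1) -> match (matches: 6)
Clipped matches: 6, Candidate length: 10
Precision = 6/10 = 3/5

3/5
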